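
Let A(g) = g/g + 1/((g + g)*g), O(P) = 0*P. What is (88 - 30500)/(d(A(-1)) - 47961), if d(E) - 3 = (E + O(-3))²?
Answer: 121648/191823 ≈ 0.63417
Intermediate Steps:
O(P) = 0
A(g) = 1 + 1/(2*g²) (A(g) = 1 + 1/(((2*g))*g) = 1 + (1/(2*g))/g = 1 + 1/(2*g²))
d(E) = 3 + E² (d(E) = 3 + (E + 0)² = 3 + E²)
(88 - 30500)/(d(A(-1)) - 47961) = (88 - 30500)/((3 + (1 + (½)/(-1)²)²) - 47961) = -30412/((3 + (1 + (½)*1)²) - 47961) = -30412/((3 + (1 + ½)²) - 47961) = -30412/((3 + (3/2)²) - 47961) = -30412/((3 + 9/4) - 47961) = -30412/(21/4 - 47961) = -30412/(-191823/4) = -30412*(-4/191823) = 121648/191823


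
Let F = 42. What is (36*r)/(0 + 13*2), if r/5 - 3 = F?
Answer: 4050/13 ≈ 311.54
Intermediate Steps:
r = 225 (r = 15 + 5*42 = 15 + 210 = 225)
(36*r)/(0 + 13*2) = (36*225)/(0 + 13*2) = 8100/(0 + 26) = 8100/26 = 8100*(1/26) = 4050/13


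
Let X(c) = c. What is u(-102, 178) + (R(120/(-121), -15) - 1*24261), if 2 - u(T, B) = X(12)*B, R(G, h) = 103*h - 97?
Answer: -28037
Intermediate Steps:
R(G, h) = -97 + 103*h
u(T, B) = 2 - 12*B
u(-102, 178) + (R(120/(-121), -15) - 1*24261) = (2 - 12*178) + ((-97 + 103*(-15)) - 1*24261) = (2 - 2136) + ((-97 - 1545) - 24261) = -2134 + (-1642 - 24261) = -2134 - 25903 = -28037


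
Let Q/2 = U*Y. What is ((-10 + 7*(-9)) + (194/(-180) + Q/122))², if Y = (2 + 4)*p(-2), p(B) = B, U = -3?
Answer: 162769481809/30140100 ≈ 5400.4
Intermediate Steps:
Y = -12 (Y = (2 + 4)*(-2) = 6*(-2) = -12)
Q = 72 (Q = 2*(-3*(-12)) = 2*36 = 72)
((-10 + 7*(-9)) + (194/(-180) + Q/122))² = ((-10 + 7*(-9)) + (194/(-180) + 72/122))² = ((-10 - 63) + (194*(-1/180) + 72*(1/122)))² = (-73 + (-97/90 + 36/61))² = (-73 - 2677/5490)² = (-403447/5490)² = 162769481809/30140100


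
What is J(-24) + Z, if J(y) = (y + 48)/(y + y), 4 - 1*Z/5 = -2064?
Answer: 20679/2 ≈ 10340.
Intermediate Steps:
Z = 10340 (Z = 20 - 5*(-2064) = 20 + 10320 = 10340)
J(y) = (48 + y)/(2*y) (J(y) = (48 + y)/((2*y)) = (48 + y)*(1/(2*y)) = (48 + y)/(2*y))
J(-24) + Z = (½)*(48 - 24)/(-24) + 10340 = (½)*(-1/24)*24 + 10340 = -½ + 10340 = 20679/2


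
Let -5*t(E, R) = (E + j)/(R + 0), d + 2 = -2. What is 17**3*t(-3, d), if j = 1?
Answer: -4913/10 ≈ -491.30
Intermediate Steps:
d = -4 (d = -2 - 2 = -4)
t(E, R) = -(1 + E)/(5*R) (t(E, R) = -(E + 1)/(5*(R + 0)) = -(1 + E)/(5*R))
17**3*t(-3, d) = 17**3*((1/5)*(-1 - 1*(-3))/(-4)) = 4913*((1/5)*(-1/4)*(-1 + 3)) = 4913*((1/5)*(-1/4)*2) = 4913*(-1/10) = -4913/10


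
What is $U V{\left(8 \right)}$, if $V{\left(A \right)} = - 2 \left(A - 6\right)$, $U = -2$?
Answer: $8$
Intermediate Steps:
$V{\left(A \right)} = 12 - 2 A$ ($V{\left(A \right)} = - 2 \left(-6 + A\right) = 12 - 2 A$)
$U V{\left(8 \right)} = - 2 \left(12 - 16\right) = \left(-2\right) \left(-4\right) = 8$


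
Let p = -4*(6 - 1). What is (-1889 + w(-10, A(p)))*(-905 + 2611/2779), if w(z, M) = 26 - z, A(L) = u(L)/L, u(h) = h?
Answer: 665063936/397 ≈ 1.6752e+6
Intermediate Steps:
p = -20 (p = -4*5 = -20)
A(L) = 1 (A(L) = L/L = 1)
(-1889 + w(-10, A(p)))*(-905 + 2611/2779) = (-1889 + (26 - 1*(-10)))*(-905 + 2611/2779) = (-1889 + (26 + 10))*(-905 + 2611*(1/2779)) = (-1889 + 36)*(-905 + 373/397) = -1853*(-358912/397) = 665063936/397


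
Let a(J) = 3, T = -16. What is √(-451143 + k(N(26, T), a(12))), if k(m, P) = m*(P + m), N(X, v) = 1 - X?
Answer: I*√450593 ≈ 671.26*I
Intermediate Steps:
√(-451143 + k(N(26, T), a(12))) = √(-451143 + (1 - 1*26)*(3 + (1 - 1*26))) = √(-451143 + (1 - 26)*(3 + (1 - 26))) = √(-451143 - 25*(3 - 25)) = √(-451143 - 25*(-22)) = √(-451143 + 550) = √(-450593) = I*√450593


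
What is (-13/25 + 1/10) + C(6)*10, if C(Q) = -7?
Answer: -3521/50 ≈ -70.420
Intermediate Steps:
(-13/25 + 1/10) + C(6)*10 = (-13/25 + 1/10) - 7*10 = (-13*1/25 + 1*(⅒)) - 70 = (-13/25 + ⅒) - 70 = -21/50 - 70 = -3521/50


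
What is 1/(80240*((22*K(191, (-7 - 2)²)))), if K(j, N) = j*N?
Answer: 1/27310646880 ≈ 3.6616e-11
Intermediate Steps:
K(j, N) = N*j
1/(80240*((22*K(191, (-7 - 2)²)))) = 1/(80240*((22*((-7 - 2)²*191)))) = 1/(80240*((22*((-9)²*191)))) = 1/(80240*((22*(81*191)))) = 1/(80240*((22*15471))) = (1/80240)/340362 = (1/80240)*(1/340362) = 1/27310646880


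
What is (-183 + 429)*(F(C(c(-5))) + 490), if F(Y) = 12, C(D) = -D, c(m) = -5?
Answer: 123492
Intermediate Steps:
(-183 + 429)*(F(C(c(-5))) + 490) = (-183 + 429)*(12 + 490) = 246*502 = 123492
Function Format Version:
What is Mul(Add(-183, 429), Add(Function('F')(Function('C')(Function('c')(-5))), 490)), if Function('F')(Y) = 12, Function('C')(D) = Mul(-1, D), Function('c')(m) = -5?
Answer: 123492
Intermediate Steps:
Mul(Add(-183, 429), Add(Function('F')(Function('C')(Function('c')(-5))), 490)) = Mul(Add(-183, 429), Add(12, 490)) = Mul(246, 502) = 123492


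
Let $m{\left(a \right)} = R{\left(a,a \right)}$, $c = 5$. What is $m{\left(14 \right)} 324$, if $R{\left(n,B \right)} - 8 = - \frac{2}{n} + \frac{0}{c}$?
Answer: $\frac{17820}{7} \approx 2545.7$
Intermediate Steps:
$R{\left(n,B \right)} = 8 - \frac{2}{n}$ ($R{\left(n,B \right)} = 8 + \left(- \frac{2}{n} + \frac{0}{5}\right) = 8 + \left(- \frac{2}{n} + 0 \cdot \frac{1}{5}\right) = 8 + \left(- \frac{2}{n} + 0\right) = 8 - \frac{2}{n}$)
$m{\left(a \right)} = 8 - \frac{2}{a}$
$m{\left(14 \right)} 324 = \left(8 - \frac{2}{14}\right) 324 = \left(8 - \frac{1}{7}\right) 324 = \frac{55}{7} \cdot 324 = \frac{17820}{7}$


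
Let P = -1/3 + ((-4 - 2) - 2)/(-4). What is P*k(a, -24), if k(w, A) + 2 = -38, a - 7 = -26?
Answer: -200/3 ≈ -66.667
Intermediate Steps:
a = -19 (a = 7 - 26 = -19)
k(w, A) = -40 (k(w, A) = -2 - 38 = -40)
P = 5/3 (P = -1*⅓ + (-6 - 2)*(-¼) = -⅓ - 8*(-¼) = -⅓ + 2 = 5/3 ≈ 1.6667)
P*k(a, -24) = (5/3)*(-40) = -200/3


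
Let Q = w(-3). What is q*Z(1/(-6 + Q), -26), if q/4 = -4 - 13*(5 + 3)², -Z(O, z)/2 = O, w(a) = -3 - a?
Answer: -3344/3 ≈ -1114.7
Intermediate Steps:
Q = 0 (Q = -3 - 1*(-3) = -3 + 3 = 0)
Z(O, z) = -2*O
q = -3344 (q = 4*(-4 - 13*(5 + 3)²) = 4*(-4 - 13*8²) = 4*(-4 - 13*64) = 4*(-4 - 832) = 4*(-836) = -3344)
q*Z(1/(-6 + Q), -26) = -(-6688)/(-6 + 0) = -(-6688)/(-6) = -(-6688)*(-1)/6 = -3344*⅓ = -3344/3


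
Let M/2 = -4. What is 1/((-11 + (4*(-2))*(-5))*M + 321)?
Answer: 1/89 ≈ 0.011236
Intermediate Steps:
M = -8 (M = 2*(-4) = -8)
1/((-11 + (4*(-2))*(-5))*M + 321) = 1/((-11 + (4*(-2))*(-5))*(-8) + 321) = 1/((-11 - 8*(-5))*(-8) + 321) = 1/((-11 + 40)*(-8) + 321) = 1/(29*(-8) + 321) = 1/(-232 + 321) = 1/89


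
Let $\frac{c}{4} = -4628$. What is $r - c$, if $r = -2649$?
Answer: $15863$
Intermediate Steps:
$c = -18512$ ($c = 4 \left(-4628\right) = -18512$)
$r - c = -2649 - -18512 = -2649 + 18512 = 15863$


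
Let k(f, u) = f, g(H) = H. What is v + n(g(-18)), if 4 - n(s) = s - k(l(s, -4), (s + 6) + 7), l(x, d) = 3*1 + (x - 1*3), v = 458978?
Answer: 458982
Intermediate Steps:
l(x, d) = x (l(x, d) = 3 + (x - 3) = 3 + (-3 + x) = x)
n(s) = 4 (n(s) = 4 - (s - s) = 4 - 1*0 = 4 + 0 = 4)
v + n(g(-18)) = 458978 + 4 = 458982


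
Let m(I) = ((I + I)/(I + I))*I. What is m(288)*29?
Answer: 8352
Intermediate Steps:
m(I) = I (m(I) = ((2*I)/((2*I)))*I = ((2*I)*(1/(2*I)))*I = 1*I = I)
m(288)*29 = 288*29 = 8352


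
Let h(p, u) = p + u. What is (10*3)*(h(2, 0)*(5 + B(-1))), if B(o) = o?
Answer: 240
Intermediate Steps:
(10*3)*(h(2, 0)*(5 + B(-1))) = (10*3)*((2 + 0)*(5 - 1)) = 30*(2*4) = 30*8 = 240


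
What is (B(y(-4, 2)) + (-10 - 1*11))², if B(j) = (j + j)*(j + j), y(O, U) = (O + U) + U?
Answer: 441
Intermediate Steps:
y(O, U) = O + 2*U
B(j) = 4*j² (B(j) = (2*j)*(2*j) = 4*j²)
(B(y(-4, 2)) + (-10 - 1*11))² = (4*(-4 + 2*2)² + (-10 - 1*11))² = (4*(-4 + 4)² + (-10 - 11))² = (4*0² - 21)² = (4*0 - 21)² = (0 - 21)² = (-21)² = 441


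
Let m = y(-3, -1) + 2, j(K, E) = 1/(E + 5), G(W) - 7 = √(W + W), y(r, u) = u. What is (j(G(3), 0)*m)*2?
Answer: ⅖ ≈ 0.40000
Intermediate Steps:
G(W) = 7 + √2*√W (G(W) = 7 + √(W + W) = 7 + √(2*W) = 7 + √2*√W)
j(K, E) = 1/(5 + E)
m = 1 (m = -1 + 2 = 1)
(j(G(3), 0)*m)*2 = (1/(5 + 0))*2 = (1/5)*2 = ((⅕)*1)*2 = (⅕)*2 = ⅖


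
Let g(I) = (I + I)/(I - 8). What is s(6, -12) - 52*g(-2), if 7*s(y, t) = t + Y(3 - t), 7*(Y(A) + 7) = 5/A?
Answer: -17278/735 ≈ -23.507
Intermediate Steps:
Y(A) = -7 + 5/(7*A) (Y(A) = -7 + (5/A)/7 = -7 + 5/(7*A))
g(I) = 2*I/(-8 + I) (g(I) = (2*I)/(-8 + I) = 2*I/(-8 + I))
s(y, t) = -1 + t/7 + 5/(49*(3 - t)) (s(y, t) = (t + (-7 + 5/(7*(3 - t))))/7 = (-7 + t + 5/(7*(3 - t)))/7 = -1 + t/7 + 5/(49*(3 - t)))
s(6, -12) - 52*g(-2) = (-5 + 7*(-7 - 12)*(-3 - 12))/(49*(-3 - 12)) - 104*(-2)/(-8 - 2) = (1/49)*(-5 + 7*(-19)*(-15))/(-15) - 104*(-2)/(-10) = (1/49)*(-1/15)*(-5 + 1995) - 104*(-2)*(-1)/10 = (1/49)*(-1/15)*1990 - 52*⅖ = -398/147 - 104/5 = -17278/735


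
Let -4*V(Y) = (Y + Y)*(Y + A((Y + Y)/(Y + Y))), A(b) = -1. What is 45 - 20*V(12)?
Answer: 1365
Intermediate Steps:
V(Y) = -Y*(-1 + Y)/2 (V(Y) = -(Y + Y)*(Y - 1)/4 = -2*Y*(-1 + Y)/4 = -Y*(-1 + Y)/2)
45 - 20*V(12) = 45 - 10*12*(1 - 1*12) = 45 - 10*12*(1 - 12) = 45 - 10*12*(-11) = 45 - 20*(-66) = 45 + 1320 = 1365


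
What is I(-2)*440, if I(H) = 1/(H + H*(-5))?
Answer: 55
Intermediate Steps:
I(H) = -1/(4*H) (I(H) = 1/(H - 5*H) = 1/(-4*H) = -1/(4*H))
I(-2)*440 = -1/4/(-2)*440 = -1/4*(-1/2)*440 = (1/8)*440 = 55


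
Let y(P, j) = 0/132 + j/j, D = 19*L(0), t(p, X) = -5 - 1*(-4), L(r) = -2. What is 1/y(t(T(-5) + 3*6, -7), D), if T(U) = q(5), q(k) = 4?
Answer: 1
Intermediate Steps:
T(U) = 4
t(p, X) = -1 (t(p, X) = -5 + 4 = -1)
D = -38 (D = 19*(-2) = -38)
y(P, j) = 1 (y(P, j) = 0*(1/132) + 1 = 0 + 1 = 1)
1/y(t(T(-5) + 3*6, -7), D) = 1/1 = 1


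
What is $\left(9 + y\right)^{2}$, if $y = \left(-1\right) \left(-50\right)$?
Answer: $3481$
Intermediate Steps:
$y = 50$
$\left(9 + y\right)^{2} = \left(9 + 50\right)^{2} = 59^{2} = 3481$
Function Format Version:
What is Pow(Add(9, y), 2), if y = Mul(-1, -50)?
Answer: 3481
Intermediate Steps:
y = 50
Pow(Add(9, y), 2) = Pow(Add(9, 50), 2) = Pow(59, 2) = 3481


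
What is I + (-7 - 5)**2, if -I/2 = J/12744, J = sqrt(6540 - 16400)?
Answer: 144 - I*sqrt(2465)/3186 ≈ 144.0 - 0.015583*I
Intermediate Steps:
J = 2*I*sqrt(2465) (J = sqrt(-9860) = 2*I*sqrt(2465) ≈ 99.297*I)
I = -I*sqrt(2465)/3186 (I = -2*2*I*sqrt(2465)/12744 = -I*sqrt(2465)/3186 ≈ -0.015583*I)
I + (-7 - 5)**2 = -I*sqrt(2465)/3186 + (-7 - 5)**2 = -I*sqrt(2465)/3186 + (-12)**2 = -I*sqrt(2465)/3186 + 144 = 144 - I*sqrt(2465)/3186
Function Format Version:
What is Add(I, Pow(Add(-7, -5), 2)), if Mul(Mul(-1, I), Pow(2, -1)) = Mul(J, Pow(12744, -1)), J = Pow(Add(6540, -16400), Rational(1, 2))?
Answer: Add(144, Mul(Rational(-1, 3186), I, Pow(2465, Rational(1, 2)))) ≈ Add(144.00, Mul(-0.015583, I))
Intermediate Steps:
J = Mul(2, I, Pow(2465, Rational(1, 2))) (J = Pow(-9860, Rational(1, 2)) = Mul(2, I, Pow(2465, Rational(1, 2))) ≈ Mul(99.297, I))
I = Mul(Rational(-1, 3186), I, Pow(2465, Rational(1, 2))) (I = Mul(-2, Mul(Mul(2, I, Pow(2465, Rational(1, 2))), Pow(12744, -1))) = Mul(-2, Mul(Mul(2, I, Pow(2465, Rational(1, 2))), Rational(1, 12744))) = Mul(-2, Mul(Rational(1, 6372), I, Pow(2465, Rational(1, 2)))) = Mul(Rational(-1, 3186), I, Pow(2465, Rational(1, 2))) ≈ Mul(-0.015583, I))
Add(I, Pow(Add(-7, -5), 2)) = Add(Mul(Rational(-1, 3186), I, Pow(2465, Rational(1, 2))), Pow(Add(-7, -5), 2)) = Add(Mul(Rational(-1, 3186), I, Pow(2465, Rational(1, 2))), Pow(-12, 2)) = Add(Mul(Rational(-1, 3186), I, Pow(2465, Rational(1, 2))), 144) = Add(144, Mul(Rational(-1, 3186), I, Pow(2465, Rational(1, 2))))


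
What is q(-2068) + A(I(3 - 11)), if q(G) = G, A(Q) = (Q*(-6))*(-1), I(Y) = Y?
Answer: -2116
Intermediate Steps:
A(Q) = 6*Q (A(Q) = -6*Q*(-1) = 6*Q)
q(-2068) + A(I(3 - 11)) = -2068 + 6*(3 - 11) = -2068 + 6*(-8) = -2068 - 48 = -2116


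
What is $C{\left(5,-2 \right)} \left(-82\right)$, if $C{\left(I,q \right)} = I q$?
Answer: $820$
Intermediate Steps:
$C{\left(5,-2 \right)} \left(-82\right) = 5 \left(-2\right) \left(-82\right) = \left(-10\right) \left(-82\right) = 820$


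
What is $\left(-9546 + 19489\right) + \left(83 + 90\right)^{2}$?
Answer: $39872$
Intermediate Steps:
$\left(-9546 + 19489\right) + \left(83 + 90\right)^{2} = 9943 + 173^{2} = 9943 + 29929 = 39872$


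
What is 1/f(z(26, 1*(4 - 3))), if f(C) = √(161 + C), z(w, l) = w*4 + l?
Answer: √266/266 ≈ 0.061314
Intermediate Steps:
z(w, l) = l + 4*w (z(w, l) = 4*w + l = l + 4*w)
1/f(z(26, 1*(4 - 3))) = 1/(√(161 + (1*(4 - 3) + 4*26))) = 1/(√(161 + (1*1 + 104))) = 1/(√(161 + (1 + 104))) = 1/(√(161 + 105)) = 1/(√266) = √266/266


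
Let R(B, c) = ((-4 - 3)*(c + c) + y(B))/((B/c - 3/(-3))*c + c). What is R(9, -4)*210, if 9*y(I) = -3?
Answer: 11690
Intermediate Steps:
y(I) = -1/3 (y(I) = (1/9)*(-3) = -1/3)
R(B, c) = (-1/3 - 14*c)/(c + c*(1 + B/c)) (R(B, c) = ((-4 - 3)*(c + c) - 1/3)/((B/c - 3/(-3))*c + c) = (-14*c - 1/3)/((B/c - 3*(-1/3))*c + c) = (-14*c - 1/3)/((B/c + 1)*c + c) = (-1/3 - 14*c)/((1 + B/c)*c + c) = (-1/3 - 14*c)/(c*(1 + B/c) + c) = (-1/3 - 14*c)/(c + c*(1 + B/c)))
R(9, -4)*210 = ((-1 - 42*(-4))/(3*(9 + 2*(-4))))*210 = ((-1 + 168)/(3*(9 - 8)))*210 = ((1/3)*167/1)*210 = ((1/3)*1*167)*210 = (167/3)*210 = 11690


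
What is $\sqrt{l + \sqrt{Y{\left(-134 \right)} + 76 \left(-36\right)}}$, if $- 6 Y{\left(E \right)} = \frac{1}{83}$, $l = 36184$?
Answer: $\frac{\sqrt{8973776736 + 498 i \sqrt{678539442}}}{498} \approx 190.22 + 0.13749 i$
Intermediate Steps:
$Y{\left(E \right)} = - \frac{1}{498}$ ($Y{\left(E \right)} = - \frac{1}{6 \cdot 83} = \left(- \frac{1}{6}\right) \frac{1}{83} = - \frac{1}{498}$)
$\sqrt{l + \sqrt{Y{\left(-134 \right)} + 76 \left(-36\right)}} = \sqrt{36184 + \sqrt{- \frac{1}{498} + 76 \left(-36\right)}} = \sqrt{36184 + \sqrt{- \frac{1}{498} - 2736}} = \sqrt{36184 + \sqrt{- \frac{1362529}{498}}} = \sqrt{36184 + \frac{i \sqrt{678539442}}{498}}$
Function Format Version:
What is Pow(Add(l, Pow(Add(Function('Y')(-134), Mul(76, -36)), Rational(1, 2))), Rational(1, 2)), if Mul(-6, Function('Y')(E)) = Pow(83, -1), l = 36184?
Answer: Mul(Rational(1, 498), Pow(Add(8973776736, Mul(498, I, Pow(678539442, Rational(1, 2)))), Rational(1, 2))) ≈ Add(190.22, Mul(0.13749, I))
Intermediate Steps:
Function('Y')(E) = Rational(-1, 498) (Function('Y')(E) = Mul(Rational(-1, 6), Pow(83, -1)) = Mul(Rational(-1, 6), Rational(1, 83)) = Rational(-1, 498))
Pow(Add(l, Pow(Add(Function('Y')(-134), Mul(76, -36)), Rational(1, 2))), Rational(1, 2)) = Pow(Add(36184, Pow(Add(Rational(-1, 498), Mul(76, -36)), Rational(1, 2))), Rational(1, 2)) = Pow(Add(36184, Pow(Add(Rational(-1, 498), -2736), Rational(1, 2))), Rational(1, 2)) = Pow(Add(36184, Pow(Rational(-1362529, 498), Rational(1, 2))), Rational(1, 2)) = Pow(Add(36184, Mul(Rational(1, 498), I, Pow(678539442, Rational(1, 2)))), Rational(1, 2))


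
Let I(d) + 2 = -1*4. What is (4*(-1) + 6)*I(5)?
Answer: -12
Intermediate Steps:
I(d) = -6 (I(d) = -2 - 1*4 = -2 - 4 = -6)
(4*(-1) + 6)*I(5) = (4*(-1) + 6)*(-6) = (-4 + 6)*(-6) = 2*(-6) = -12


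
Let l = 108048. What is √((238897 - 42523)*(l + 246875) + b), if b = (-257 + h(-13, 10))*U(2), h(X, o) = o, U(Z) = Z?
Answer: 2*√17424412177 ≈ 2.6400e+5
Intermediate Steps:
b = -494 (b = (-257 + 10)*2 = -247*2 = -494)
√((238897 - 42523)*(l + 246875) + b) = √((238897 - 42523)*(108048 + 246875) - 494) = √(196374*354923 - 494) = √(69697649202 - 494) = √69697648708 = 2*√17424412177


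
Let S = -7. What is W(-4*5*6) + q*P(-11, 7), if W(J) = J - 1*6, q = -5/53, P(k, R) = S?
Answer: -6643/53 ≈ -125.34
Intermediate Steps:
P(k, R) = -7
q = -5/53 (q = -5*1/53 = -5/53 ≈ -0.094340)
W(J) = -6 + J (W(J) = J - 6 = -6 + J)
W(-4*5*6) + q*P(-11, 7) = (-6 - 4*5*6) - 5/53*(-7) = (-6 - 20*6) + 35/53 = (-6 - 120) + 35/53 = -126 + 35/53 = -6643/53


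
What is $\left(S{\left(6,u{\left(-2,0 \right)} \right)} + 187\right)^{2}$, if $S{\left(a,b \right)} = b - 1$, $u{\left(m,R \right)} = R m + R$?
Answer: $34596$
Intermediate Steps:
$u{\left(m,R \right)} = R + R m$
$S{\left(a,b \right)} = -1 + b$
$\left(S{\left(6,u{\left(-2,0 \right)} \right)} + 187\right)^{2} = \left(\left(-1 + 0 \left(1 - 2\right)\right) + 187\right)^{2} = \left(\left(-1 + 0 \left(-1\right)\right) + 187\right)^{2} = \left(\left(-1 + 0\right) + 187\right)^{2} = \left(-1 + 187\right)^{2} = 186^{2} = 34596$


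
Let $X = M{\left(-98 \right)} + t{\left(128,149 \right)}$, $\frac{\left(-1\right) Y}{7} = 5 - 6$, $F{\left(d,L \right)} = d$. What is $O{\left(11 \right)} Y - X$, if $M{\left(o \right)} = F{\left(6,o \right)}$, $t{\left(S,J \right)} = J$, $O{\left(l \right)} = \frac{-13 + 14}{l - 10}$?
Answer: $-148$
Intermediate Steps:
$O{\left(l \right)} = \frac{1}{-10 + l}$ ($O{\left(l \right)} = 1 \frac{1}{-10 + l} = \frac{1}{-10 + l}$)
$M{\left(o \right)} = 6$
$Y = 7$ ($Y = - 7 \left(5 - 6\right) = \left(-7\right) \left(-1\right) = 7$)
$X = 155$ ($X = 6 + 149 = 155$)
$O{\left(11 \right)} Y - X = \frac{1}{-10 + 11} \cdot 7 - 155 = 1^{-1} \cdot 7 - 155 = 1 \cdot 7 - 155 = 7 - 155 = -148$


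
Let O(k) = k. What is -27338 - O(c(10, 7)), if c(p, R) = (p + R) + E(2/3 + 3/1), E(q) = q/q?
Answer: -27356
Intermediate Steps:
E(q) = 1
c(p, R) = 1 + R + p (c(p, R) = (p + R) + 1 = (R + p) + 1 = 1 + R + p)
-27338 - O(c(10, 7)) = -27338 - (1 + 7 + 10) = -27338 - 1*18 = -27338 - 18 = -27356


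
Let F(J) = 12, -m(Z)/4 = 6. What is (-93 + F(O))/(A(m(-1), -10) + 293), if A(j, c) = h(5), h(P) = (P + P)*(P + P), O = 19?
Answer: -27/131 ≈ -0.20611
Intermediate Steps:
m(Z) = -24 (m(Z) = -4*6 = -24)
h(P) = 4*P**2 (h(P) = (2*P)*(2*P) = 4*P**2)
A(j, c) = 100 (A(j, c) = 4*5**2 = 4*25 = 100)
(-93 + F(O))/(A(m(-1), -10) + 293) = (-93 + 12)/(100 + 293) = -81/393 = -81*1/393 = -27/131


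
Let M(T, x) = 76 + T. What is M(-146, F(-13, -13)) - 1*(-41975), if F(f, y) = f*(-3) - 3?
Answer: 41905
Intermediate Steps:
F(f, y) = -3 - 3*f (F(f, y) = -3*f - 3 = -3 - 3*f)
M(-146, F(-13, -13)) - 1*(-41975) = (76 - 146) - 1*(-41975) = -70 + 41975 = 41905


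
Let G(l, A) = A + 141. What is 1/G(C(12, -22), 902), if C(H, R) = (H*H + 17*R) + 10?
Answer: 1/1043 ≈ 0.00095877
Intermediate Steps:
C(H, R) = 10 + H**2 + 17*R (C(H, R) = (H**2 + 17*R) + 10 = 10 + H**2 + 17*R)
G(l, A) = 141 + A
1/G(C(12, -22), 902) = 1/(141 + 902) = 1/1043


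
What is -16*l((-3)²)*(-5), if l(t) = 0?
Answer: 0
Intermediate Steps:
-16*l((-3)²)*(-5) = -16*0*(-5) = 0*(-5) = 0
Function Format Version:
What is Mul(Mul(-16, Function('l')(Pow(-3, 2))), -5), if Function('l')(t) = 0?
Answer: 0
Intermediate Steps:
Mul(Mul(-16, Function('l')(Pow(-3, 2))), -5) = Mul(Mul(-16, 0), -5) = Mul(0, -5) = 0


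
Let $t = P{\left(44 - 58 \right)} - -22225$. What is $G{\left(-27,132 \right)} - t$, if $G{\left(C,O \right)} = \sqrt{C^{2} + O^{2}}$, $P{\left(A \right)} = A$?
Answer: $-22211 + 3 \sqrt{2017} \approx -22076.0$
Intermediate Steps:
$t = 22211$ ($t = \left(44 - 58\right) - -22225 = -14 + 22225 = 22211$)
$G{\left(-27,132 \right)} - t = \sqrt{\left(-27\right)^{2} + 132^{2}} - 22211 = \sqrt{729 + 17424} - 22211 = \sqrt{18153} - 22211 = 3 \sqrt{2017} - 22211 = -22211 + 3 \sqrt{2017}$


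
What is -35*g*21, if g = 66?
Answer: -48510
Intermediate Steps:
-35*g*21 = -35*66*21 = -2310*21 = -48510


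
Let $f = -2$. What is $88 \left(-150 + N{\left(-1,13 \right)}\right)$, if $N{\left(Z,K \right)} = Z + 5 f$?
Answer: $-14168$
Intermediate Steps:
$N{\left(Z,K \right)} = -10 + Z$ ($N{\left(Z,K \right)} = Z + 5 \left(-2\right) = Z - 10 = -10 + Z$)
$88 \left(-150 + N{\left(-1,13 \right)}\right) = 88 \left(-150 - 11\right) = 88 \left(-161\right) = -14168$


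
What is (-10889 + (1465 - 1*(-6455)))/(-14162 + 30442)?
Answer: -2969/16280 ≈ -0.18237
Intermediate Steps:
(-10889 + (1465 - 1*(-6455)))/(-14162 + 30442) = (-10889 + (1465 + 6455))/16280 = (-10889 + 7920)*(1/16280) = -2969*1/16280 = -2969/16280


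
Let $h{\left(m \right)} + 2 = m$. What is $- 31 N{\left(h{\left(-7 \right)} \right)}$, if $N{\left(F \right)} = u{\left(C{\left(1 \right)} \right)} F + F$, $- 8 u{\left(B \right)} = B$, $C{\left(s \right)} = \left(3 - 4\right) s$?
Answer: $\frac{2511}{8} \approx 313.88$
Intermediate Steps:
$C{\left(s \right)} = - s$
$u{\left(B \right)} = - \frac{B}{8}$
$h{\left(m \right)} = -2 + m$
$N{\left(F \right)} = \frac{9 F}{8}$ ($N{\left(F \right)} = - \frac{\left(-1\right) 1}{8} F + F = \left(- \frac{1}{8}\right) \left(-1\right) F + F = \frac{F}{8} + F = \frac{9 F}{8}$)
$- 31 N{\left(h{\left(-7 \right)} \right)} = - 31 \frac{9 \left(-2 - 7\right)}{8} = - 31 \cdot \frac{9}{8} \left(-9\right) = \left(-31\right) \left(- \frac{81}{8}\right) = \frac{2511}{8}$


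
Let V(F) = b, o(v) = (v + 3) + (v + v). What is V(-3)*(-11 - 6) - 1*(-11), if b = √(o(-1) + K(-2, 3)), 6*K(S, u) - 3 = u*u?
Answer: 11 - 17*√2 ≈ -13.042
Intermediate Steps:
o(v) = 3 + 3*v (o(v) = (3 + v) + 2*v = 3 + 3*v)
K(S, u) = ½ + u²/6 (K(S, u) = ½ + (u*u)/6 = ½ + u²/6)
b = √2 (b = √((3 + 3*(-1)) + (½ + (⅙)*3²)) = √((3 - 3) + (½ + (⅙)*9)) = √(0 + (½ + 3/2)) = √(0 + 2) = √2 ≈ 1.4142)
V(F) = √2
V(-3)*(-11 - 6) - 1*(-11) = √2*(-11 - 6) - 1*(-11) = √2*(-17) + 11 = -17*√2 + 11 = 11 - 17*√2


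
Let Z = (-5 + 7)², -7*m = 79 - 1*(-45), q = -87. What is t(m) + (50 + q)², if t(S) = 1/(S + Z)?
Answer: 131417/96 ≈ 1368.9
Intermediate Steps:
m = -124/7 (m = -(79 - 1*(-45))/7 = -(79 + 45)/7 = -⅐*124 = -124/7 ≈ -17.714)
Z = 4 (Z = 2² = 4)
t(S) = 1/(4 + S) (t(S) = 1/(S + 4) = 1/(4 + S))
t(m) + (50 + q)² = 1/(4 - 124/7) + (50 - 87)² = 1/(-96/7) + (-37)² = -7/96 + 1369 = 131417/96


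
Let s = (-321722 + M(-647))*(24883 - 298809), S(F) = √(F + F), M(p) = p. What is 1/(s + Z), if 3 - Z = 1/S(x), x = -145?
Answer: 25608522702130/2261367017191405505884611 - I*√290/2261367017191405505884611 ≈ 1.1324e-11 - 7.5306e-24*I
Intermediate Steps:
S(F) = √2*√F (S(F) = √(2*F) = √2*√F)
Z = 3 + I*√290/290 (Z = 3 - 1/(√2*√(-145)) = 3 - 1/(√2*(I*√145)) = 3 - 1/(I*√290) = 3 - (-1)*I*√290/290 = 3 + I*√290/290 ≈ 3.0 + 0.058722*I)
s = 88305250694 (s = (-321722 - 647)*(24883 - 298809) = -322369*(-273926) = 88305250694)
1/(s + Z) = 1/(88305250694 + (3 + I*√290/290)) = 1/(88305250697 + I*√290/290)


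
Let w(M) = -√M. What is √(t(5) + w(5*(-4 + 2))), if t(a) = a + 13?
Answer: √(18 - I*√10) ≈ 4.2589 - 0.37126*I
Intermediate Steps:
t(a) = 13 + a
√(t(5) + w(5*(-4 + 2))) = √((13 + 5) - √(5*(-4 + 2))) = √(18 - √(5*(-2))) = √(18 - √(-10)) = √(18 - I*√10)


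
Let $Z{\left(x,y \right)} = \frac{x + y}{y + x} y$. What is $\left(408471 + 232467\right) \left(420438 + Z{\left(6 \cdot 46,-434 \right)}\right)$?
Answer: $269196523752$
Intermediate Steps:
$Z{\left(x,y \right)} = y$ ($Z{\left(x,y \right)} = \frac{x + y}{x + y} y = 1 y = y$)
$\left(408471 + 232467\right) \left(420438 + Z{\left(6 \cdot 46,-434 \right)}\right) = \left(408471 + 232467\right) \left(420438 - 434\right) = 640938 \cdot 420004 = 269196523752$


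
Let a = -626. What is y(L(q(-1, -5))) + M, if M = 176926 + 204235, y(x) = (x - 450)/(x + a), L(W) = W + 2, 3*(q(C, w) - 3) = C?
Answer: 88810680/233 ≈ 3.8116e+5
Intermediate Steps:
q(C, w) = 3 + C/3
L(W) = 2 + W
y(x) = (-450 + x)/(-626 + x) (y(x) = (x - 450)/(x - 626) = (-450 + x)/(-626 + x))
M = 381161
y(L(q(-1, -5))) + M = (-450 + (2 + (3 + (⅓)*(-1))))/(-626 + (2 + (3 + (⅓)*(-1)))) + 381161 = (-450 + (2 + (3 - ⅓)))/(-626 + (2 + (3 - ⅓))) + 381161 = (-450 + (2 + 8/3))/(-626 + (2 + 8/3)) + 381161 = (-450 + 14/3)/(-626 + 14/3) + 381161 = -1336/3/(-1864/3) + 381161 = -3/1864*(-1336/3) + 381161 = 167/233 + 381161 = 88810680/233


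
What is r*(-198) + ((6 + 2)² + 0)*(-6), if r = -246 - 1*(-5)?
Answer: 47334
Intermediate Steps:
r = -241 (r = -246 + 5 = -241)
r*(-198) + ((6 + 2)² + 0)*(-6) = -241*(-198) + ((6 + 2)² + 0)*(-6) = 47718 + (8² + 0)*(-6) = 47718 + (64 + 0)*(-6) = 47718 + 64*(-6) = 47718 - 384 = 47334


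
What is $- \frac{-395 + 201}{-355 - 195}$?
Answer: $- \frac{97}{275} \approx -0.35273$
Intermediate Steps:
$- \frac{-395 + 201}{-355 - 195} = - \frac{-194}{-550} = - \frac{\left(-194\right) \left(-1\right)}{550} = \left(-1\right) \frac{97}{275} = - \frac{97}{275}$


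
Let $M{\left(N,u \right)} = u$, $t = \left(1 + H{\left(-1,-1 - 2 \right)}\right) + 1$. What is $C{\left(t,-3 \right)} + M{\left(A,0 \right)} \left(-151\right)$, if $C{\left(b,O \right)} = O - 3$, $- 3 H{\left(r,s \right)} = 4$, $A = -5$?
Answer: $-6$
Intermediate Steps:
$H{\left(r,s \right)} = - \frac{4}{3}$ ($H{\left(r,s \right)} = \left(- \frac{1}{3}\right) 4 = - \frac{4}{3}$)
$t = \frac{2}{3}$ ($t = \left(1 - \frac{4}{3}\right) + 1 = - \frac{1}{3} + 1 = \frac{2}{3} \approx 0.66667$)
$C{\left(b,O \right)} = -3 + O$
$C{\left(t,-3 \right)} + M{\left(A,0 \right)} \left(-151\right) = \left(-3 - 3\right) + 0 \left(-151\right) = -6 + 0 = -6$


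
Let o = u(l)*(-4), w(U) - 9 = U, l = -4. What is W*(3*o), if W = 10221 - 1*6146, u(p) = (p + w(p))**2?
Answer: -48900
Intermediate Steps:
w(U) = 9 + U
u(p) = (9 + 2*p)**2 (u(p) = (p + (9 + p))**2 = (9 + 2*p)**2)
o = -4 (o = (9 + 2*(-4))**2*(-4) = (9 - 8)**2*(-4) = 1**2*(-4) = 1*(-4) = -4)
W = 4075 (W = 10221 - 6146 = 4075)
W*(3*o) = 4075*(3*(-4)) = 4075*(-12) = -48900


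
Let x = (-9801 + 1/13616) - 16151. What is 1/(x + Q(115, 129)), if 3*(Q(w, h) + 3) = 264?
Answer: -13616/352205071 ≈ -3.8659e-5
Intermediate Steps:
Q(w, h) = 85 (Q(w, h) = -3 + (⅓)*264 = -3 + 88 = 85)
x = -353362431/13616 (x = (-9801 + 1/13616) - 16151 = -133450415/13616 - 16151 = -353362431/13616 ≈ -25952.)
1/(x + Q(115, 129)) = 1/(-353362431/13616 + 85) = 1/(-352205071/13616) = -13616/352205071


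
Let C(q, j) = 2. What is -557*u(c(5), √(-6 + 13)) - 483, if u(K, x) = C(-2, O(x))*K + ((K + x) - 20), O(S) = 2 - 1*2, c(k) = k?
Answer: 2302 - 557*√7 ≈ 828.32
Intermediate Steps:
O(S) = 0 (O(S) = 2 - 2 = 0)
u(K, x) = -20 + x + 3*K (u(K, x) = 2*K + ((K + x) - 20) = 2*K + (-20 + K + x) = -20 + x + 3*K)
-557*u(c(5), √(-6 + 13)) - 483 = -557*(-20 + √(-6 + 13) + 3*5) - 483 = -557*(-20 + √7 + 15) - 483 = -557*(-5 + √7) - 483 = (2785 - 557*√7) - 483 = 2302 - 557*√7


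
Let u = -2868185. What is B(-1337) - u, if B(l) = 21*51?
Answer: 2869256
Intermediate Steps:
B(l) = 1071
B(-1337) - u = 1071 - 1*(-2868185) = 1071 + 2868185 = 2869256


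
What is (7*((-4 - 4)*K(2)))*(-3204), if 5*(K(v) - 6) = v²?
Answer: 6100416/5 ≈ 1.2201e+6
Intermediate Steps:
K(v) = 6 + v²/5
(7*((-4 - 4)*K(2)))*(-3204) = (7*((-4 - 4)*(6 + (⅕)*2²)))*(-3204) = (7*(-8*(6 + (⅕)*4)))*(-3204) = (7*(-8*(6 + ⅘)))*(-3204) = (7*(-8*34/5))*(-3204) = (7*(-272/5))*(-3204) = -1904/5*(-3204) = 6100416/5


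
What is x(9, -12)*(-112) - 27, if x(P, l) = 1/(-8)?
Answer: -13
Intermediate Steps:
x(P, l) = -1/8
x(9, -12)*(-112) - 27 = -1/8*(-112) - 27 = 14 - 27 = -13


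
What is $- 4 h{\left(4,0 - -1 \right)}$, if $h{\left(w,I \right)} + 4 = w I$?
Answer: $0$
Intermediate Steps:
$h{\left(w,I \right)} = -4 + I w$ ($h{\left(w,I \right)} = -4 + w I = -4 + I w$)
$- 4 h{\left(4,0 - -1 \right)} = - 4 \left(-4 + \left(0 - -1\right) 4\right) = - 4 \left(-4 + \left(0 + 1\right) 4\right) = - 4 \left(-4 + 1 \cdot 4\right) = - 4 \left(-4 + 4\right) = \left(-4\right) 0 = 0$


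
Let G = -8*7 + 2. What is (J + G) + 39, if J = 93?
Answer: 78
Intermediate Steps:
G = -54 (G = -56 + 2 = -54)
(J + G) + 39 = (93 - 54) + 39 = 39 + 39 = 78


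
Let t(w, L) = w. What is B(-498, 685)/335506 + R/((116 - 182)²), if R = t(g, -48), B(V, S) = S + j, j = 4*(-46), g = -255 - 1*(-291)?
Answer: 396127/40596226 ≈ 0.0097577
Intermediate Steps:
g = 36 (g = -255 + 291 = 36)
j = -184
B(V, S) = -184 + S (B(V, S) = S - 184 = -184 + S)
R = 36
B(-498, 685)/335506 + R/((116 - 182)²) = (-184 + 685)/335506 + 36/((116 - 182)²) = 501*(1/335506) + 36/((-66)²) = 501/335506 + 36/4356 = 501/335506 + 36*(1/4356) = 501/335506 + 1/121 = 396127/40596226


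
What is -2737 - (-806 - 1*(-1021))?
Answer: -2952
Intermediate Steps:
-2737 - (-806 - 1*(-1021)) = -2737 - (-806 + 1021) = -2737 - 1*215 = -2737 - 215 = -2952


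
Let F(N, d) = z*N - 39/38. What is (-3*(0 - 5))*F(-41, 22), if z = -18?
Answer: 420075/38 ≈ 11055.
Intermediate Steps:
F(N, d) = -39/38 - 18*N (F(N, d) = -18*N - 39/38 = -39/38 - 18*N)
(-3*(0 - 5))*F(-41, 22) = (-3*(0 - 5))*(-39/38 - 18*(-41)) = (-3*(-5))*(-39/38 + 738) = 15*(28005/38) = 420075/38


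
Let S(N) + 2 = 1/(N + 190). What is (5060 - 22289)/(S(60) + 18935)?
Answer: -4307250/4733251 ≈ -0.91000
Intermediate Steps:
S(N) = -2 + 1/(190 + N) (S(N) = -2 + 1/(N + 190) = -2 + 1/(190 + N))
(5060 - 22289)/(S(60) + 18935) = (5060 - 22289)/((-379 - 2*60)/(190 + 60) + 18935) = -17229/((-379 - 120)/250 + 18935) = -17229/((1/250)*(-499) + 18935) = -17229/(-499/250 + 18935) = -17229/4733251/250 = -17229*250/4733251 = -4307250/4733251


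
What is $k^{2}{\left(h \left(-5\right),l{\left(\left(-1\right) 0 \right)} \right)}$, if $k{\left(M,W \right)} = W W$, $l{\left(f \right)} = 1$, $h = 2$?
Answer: $1$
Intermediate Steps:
$k{\left(M,W \right)} = W^{2}$
$k^{2}{\left(h \left(-5\right),l{\left(\left(-1\right) 0 \right)} \right)} = \left(1^{2}\right)^{2} = 1^{2} = 1$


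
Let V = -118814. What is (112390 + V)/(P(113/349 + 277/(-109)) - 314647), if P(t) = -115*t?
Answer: 244375384/11959785587 ≈ 0.020433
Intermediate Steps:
(112390 + V)/(P(113/349 + 277/(-109)) - 314647) = (112390 - 118814)/(-115*(113/349 + 277/(-109)) - 314647) = -6424/(-115*(113*(1/349) + 277*(-1/109)) - 314647) = -6424/(-115*(113/349 - 277/109) - 314647) = -6424/(-115*(-84356/38041) - 314647) = -6424/(9700940/38041 - 314647) = -6424/(-11959785587/38041) = -6424*(-38041/11959785587) = 244375384/11959785587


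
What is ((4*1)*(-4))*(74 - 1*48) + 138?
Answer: -278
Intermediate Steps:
((4*1)*(-4))*(74 - 1*48) + 138 = (4*(-4))*(74 - 48) + 138 = -16*26 + 138 = -416 + 138 = -278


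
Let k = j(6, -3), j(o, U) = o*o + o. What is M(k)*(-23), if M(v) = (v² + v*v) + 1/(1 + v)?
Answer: -3489215/43 ≈ -81145.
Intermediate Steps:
j(o, U) = o + o² (j(o, U) = o² + o = o + o²)
k = 42 (k = 6*(1 + 6) = 6*7 = 42)
M(v) = 1/(1 + v) + 2*v² (M(v) = (v² + v²) + 1/(1 + v) = 2*v² + 1/(1 + v) = 1/(1 + v) + 2*v²)
M(k)*(-23) = ((1 + 2*42² + 2*42³)/(1 + 42))*(-23) = ((1 + 2*1764 + 2*74088)/43)*(-23) = ((1 + 3528 + 148176)/43)*(-23) = ((1/43)*151705)*(-23) = (151705/43)*(-23) = -3489215/43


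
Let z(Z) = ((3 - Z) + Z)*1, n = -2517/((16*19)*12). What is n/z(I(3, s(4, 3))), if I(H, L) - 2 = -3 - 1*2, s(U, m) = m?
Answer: -839/3648 ≈ -0.22999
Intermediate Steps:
I(H, L) = -3 (I(H, L) = 2 + (-3 - 1*2) = 2 + (-3 - 2) = 2 - 5 = -3)
n = -839/1216 (n = -2517/(304*12) = -2517/3648 = -2517*1/3648 = -839/1216 ≈ -0.68997)
z(Z) = 3 (z(Z) = 3*1 = 3)
n/z(I(3, s(4, 3))) = -839/1216/3 = -839/1216*⅓ = -839/3648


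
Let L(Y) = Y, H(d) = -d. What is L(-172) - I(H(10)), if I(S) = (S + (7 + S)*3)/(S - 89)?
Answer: -17047/99 ≈ -172.19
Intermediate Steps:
I(S) = (21 + 4*S)/(-89 + S) (I(S) = (S + (21 + 3*S))/(-89 + S) = (21 + 4*S)/(-89 + S))
L(-172) - I(H(10)) = -172 - (21 + 4*(-1*10))/(-89 - 1*10) = -172 - (21 + 4*(-10))/(-89 - 10) = -172 - (21 - 40)/(-99) = -172 - (-1)*(-19)/99 = -172 - 1*19/99 = -172 - 19/99 = -17047/99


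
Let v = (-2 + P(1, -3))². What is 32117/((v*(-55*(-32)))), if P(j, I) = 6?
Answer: 32117/28160 ≈ 1.1405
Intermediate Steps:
v = 16 (v = (-2 + 6)² = 4² = 16)
32117/((v*(-55*(-32)))) = 32117/((16*(-55*(-32)))) = 32117/((16*1760)) = 32117/28160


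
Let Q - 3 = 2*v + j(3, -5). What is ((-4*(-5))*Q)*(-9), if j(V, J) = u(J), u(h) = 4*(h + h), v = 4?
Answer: 5220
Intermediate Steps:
u(h) = 8*h (u(h) = 4*(2*h) = 8*h)
j(V, J) = 8*J
Q = -29 (Q = 3 + (2*4 + 8*(-5)) = 3 + (8 - 40) = 3 - 32 = -29)
((-4*(-5))*Q)*(-9) = (-4*(-5)*(-29))*(-9) = (20*(-29))*(-9) = -580*(-9) = 5220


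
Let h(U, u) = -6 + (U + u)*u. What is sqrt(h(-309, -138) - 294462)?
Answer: I*sqrt(232782) ≈ 482.48*I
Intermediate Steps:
h(U, u) = -6 + u*(U + u)
sqrt(h(-309, -138) - 294462) = sqrt((-6 + (-138)**2 - 309*(-138)) - 294462) = sqrt((-6 + 19044 + 42642) - 294462) = sqrt(61680 - 294462) = sqrt(-232782) = I*sqrt(232782)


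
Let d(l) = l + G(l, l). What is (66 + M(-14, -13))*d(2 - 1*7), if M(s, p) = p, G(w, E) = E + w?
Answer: -795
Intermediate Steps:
d(l) = 3*l (d(l) = l + (l + l) = l + 2*l = 3*l)
(66 + M(-14, -13))*d(2 - 1*7) = (66 - 13)*(3*(2 - 1*7)) = 53*(3*(2 - 7)) = 53*(3*(-5)) = 53*(-15) = -795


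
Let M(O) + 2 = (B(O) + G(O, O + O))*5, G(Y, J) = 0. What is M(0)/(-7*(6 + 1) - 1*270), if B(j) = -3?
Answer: 17/319 ≈ 0.053292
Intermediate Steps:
M(O) = -17 (M(O) = -2 + (-3 + 0)*5 = -2 - 3*5 = -2 - 15 = -17)
M(0)/(-7*(6 + 1) - 1*270) = -17/(-7*(6 + 1) - 1*270) = -17/(-7*7 - 270) = -17/(-49 - 270) = -17/(-319) = -17*(-1/319) = 17/319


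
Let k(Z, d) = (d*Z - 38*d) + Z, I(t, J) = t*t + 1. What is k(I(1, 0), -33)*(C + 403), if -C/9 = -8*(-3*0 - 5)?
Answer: 51170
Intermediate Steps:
I(t, J) = 1 + t² (I(t, J) = t² + 1 = 1 + t²)
k(Z, d) = Z - 38*d + Z*d (k(Z, d) = (Z*d - 38*d) + Z = (-38*d + Z*d) + Z = Z - 38*d + Z*d)
C = -360 (C = -(-72)*(-3*0 - 5) = -(-72)*(0 - 5) = -(-72)*(-5) = -9*40 = -360)
k(I(1, 0), -33)*(C + 403) = ((1 + 1²) - 38*(-33) + (1 + 1²)*(-33))*(-360 + 403) = ((1 + 1) + 1254 + (1 + 1)*(-33))*43 = (2 + 1254 + 2*(-33))*43 = (2 + 1254 - 66)*43 = 1190*43 = 51170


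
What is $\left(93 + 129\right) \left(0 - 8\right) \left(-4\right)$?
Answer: $7104$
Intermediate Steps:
$\left(93 + 129\right) \left(0 - 8\right) \left(-4\right) = 222 \left(0 - 8\right) \left(-4\right) = 222 \left(\left(-8\right) \left(-4\right)\right) = 222 \cdot 32 = 7104$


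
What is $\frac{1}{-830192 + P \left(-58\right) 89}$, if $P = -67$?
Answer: $- \frac{1}{484338} \approx -2.0647 \cdot 10^{-6}$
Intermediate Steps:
$\frac{1}{-830192 + P \left(-58\right) 89} = \frac{1}{-830192 + \left(-67\right) \left(-58\right) 89} = \frac{1}{-830192 + 3886 \cdot 89} = \frac{1}{-830192 + 345854} = \frac{1}{-484338} = - \frac{1}{484338}$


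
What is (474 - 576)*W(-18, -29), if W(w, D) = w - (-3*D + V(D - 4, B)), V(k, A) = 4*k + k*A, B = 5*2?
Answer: -36414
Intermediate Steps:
B = 10
V(k, A) = 4*k + A*k
W(w, D) = 56 + w - 11*D (W(w, D) = w - (-3*D + (D - 4)*(4 + 10)) = w - (-3*D + (-4 + D)*14) = w - (-3*D + (-56 + 14*D)) = w - (-56 + 11*D) = w + (56 - 11*D) = 56 + w - 11*D)
(474 - 576)*W(-18, -29) = (474 - 576)*(56 - 18 - 11*(-29)) = -102*(56 - 18 + 319) = -102*357 = -36414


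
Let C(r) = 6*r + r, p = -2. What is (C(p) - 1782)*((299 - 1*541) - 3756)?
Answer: 7180408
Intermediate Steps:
C(r) = 7*r
(C(p) - 1782)*((299 - 1*541) - 3756) = (7*(-2) - 1782)*((299 - 1*541) - 3756) = (-14 - 1782)*((299 - 541) - 3756) = -1796*(-242 - 3756) = -1796*(-3998) = 7180408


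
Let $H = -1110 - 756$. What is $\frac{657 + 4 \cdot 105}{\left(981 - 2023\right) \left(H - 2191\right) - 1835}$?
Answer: $\frac{1077}{4225559} \approx 0.00025488$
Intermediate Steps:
$H = -1866$
$\frac{657 + 4 \cdot 105}{\left(981 - 2023\right) \left(H - 2191\right) - 1835} = \frac{657 + 4 \cdot 105}{\left(981 - 2023\right) \left(-1866 - 2191\right) - 1835} = \frac{657 + 420}{\left(-1042\right) \left(-4057\right) - 1835} = \frac{1077}{4227394 - 1835} = \frac{1077}{4225559}$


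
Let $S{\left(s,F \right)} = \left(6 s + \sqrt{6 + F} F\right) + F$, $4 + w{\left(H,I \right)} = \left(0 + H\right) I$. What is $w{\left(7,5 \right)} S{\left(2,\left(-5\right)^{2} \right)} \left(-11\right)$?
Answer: $-12617 - 8525 \sqrt{31} \approx -60082.0$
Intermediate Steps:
$w{\left(H,I \right)} = -4 + H I$ ($w{\left(H,I \right)} = -4 + \left(0 + H\right) I = -4 + H I$)
$S{\left(s,F \right)} = F + 6 s + F \sqrt{6 + F}$ ($S{\left(s,F \right)} = \left(6 s + F \sqrt{6 + F}\right) + F = F + 6 s + F \sqrt{6 + F}$)
$w{\left(7,5 \right)} S{\left(2,\left(-5\right)^{2} \right)} \left(-11\right) = \left(-4 + 7 \cdot 5\right) \left(\left(-5\right)^{2} + 6 \cdot 2 + \left(-5\right)^{2} \sqrt{6 + \left(-5\right)^{2}}\right) \left(-11\right) = \left(-4 + 35\right) \left(25 + 12 + 25 \sqrt{6 + 25}\right) \left(-11\right) = 31 \left(25 + 12 + 25 \sqrt{31}\right) \left(-11\right) = 31 \left(37 + 25 \sqrt{31}\right) \left(-11\right) = \left(1147 + 775 \sqrt{31}\right) \left(-11\right) = -12617 - 8525 \sqrt{31}$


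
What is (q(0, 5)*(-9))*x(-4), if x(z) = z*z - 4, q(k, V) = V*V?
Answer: -2700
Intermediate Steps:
q(k, V) = V**2
x(z) = -4 + z**2 (x(z) = z**2 - 4 = -4 + z**2)
(q(0, 5)*(-9))*x(-4) = (5**2*(-9))*(-4 + (-4)**2) = (25*(-9))*(-4 + 16) = -225*12 = -2700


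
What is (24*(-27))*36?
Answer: -23328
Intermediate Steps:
(24*(-27))*36 = -648*36 = -23328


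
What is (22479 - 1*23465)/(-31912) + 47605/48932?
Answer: 97963607/97594874 ≈ 1.0038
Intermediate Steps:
(22479 - 1*23465)/(-31912) + 47605/48932 = (22479 - 23465)*(-1/31912) + 47605*(1/48932) = -986*(-1/31912) + 47605/48932 = 493/15956 + 47605/48932 = 97963607/97594874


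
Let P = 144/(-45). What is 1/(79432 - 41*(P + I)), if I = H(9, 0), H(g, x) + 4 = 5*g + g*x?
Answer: 5/389411 ≈ 1.2840e-5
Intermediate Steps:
P = -16/5 (P = 144*(-1/45) = -16/5 ≈ -3.2000)
H(g, x) = -4 + 5*g + g*x (H(g, x) = -4 + (5*g + g*x) = -4 + 5*g + g*x)
I = 41 (I = -4 + 5*9 + 9*0 = -4 + 45 + 0 = 41)
1/(79432 - 41*(P + I)) = 1/(79432 - 41*(-16/5 + 41)) = 1/(79432 - 41*189/5) = 1/(79432 - 7749/5) = 1/(389411/5) = 5/389411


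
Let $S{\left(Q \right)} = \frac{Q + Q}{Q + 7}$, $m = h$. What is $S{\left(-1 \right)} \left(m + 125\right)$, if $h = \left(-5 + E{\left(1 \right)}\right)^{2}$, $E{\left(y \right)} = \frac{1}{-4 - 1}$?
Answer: $- \frac{1267}{25} \approx -50.68$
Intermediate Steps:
$E{\left(y \right)} = - \frac{1}{5}$ ($E{\left(y \right)} = \frac{1}{-5} = - \frac{1}{5}$)
$h = \frac{676}{25}$ ($h = \left(-5 - \frac{1}{5}\right)^{2} = \left(- \frac{26}{5}\right)^{2} = \frac{676}{25} \approx 27.04$)
$m = \frac{676}{25} \approx 27.04$
$S{\left(Q \right)} = \frac{2 Q}{7 + Q}$
$S{\left(-1 \right)} \left(m + 125\right) = 2 \left(-1\right) \frac{1}{7 - 1} \left(\frac{676}{25} + 125\right) = 2 \left(-1\right) \frac{1}{6} \cdot \frac{3801}{25} = \left(- \frac{1}{3}\right) \frac{3801}{25} = - \frac{1267}{25}$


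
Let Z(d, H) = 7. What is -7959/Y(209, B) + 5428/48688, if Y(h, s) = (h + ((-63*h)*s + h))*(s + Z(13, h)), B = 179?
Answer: 99145979983/889173424700 ≈ 0.11150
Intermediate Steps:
Y(h, s) = (7 + s)*(2*h - 63*h*s) (Y(h, s) = (h + ((-63*h)*s + h))*(s + 7) = (h + (-63*h*s + h))*(7 + s) = (h + (h - 63*h*s))*(7 + s) = (2*h - 63*h*s)*(7 + s) = (7 + s)*(2*h - 63*h*s))
-7959/Y(209, B) + 5428/48688 = -7959*1/(209*(14 - 439*179 - 63*179**2)) + 5428/48688 = -7959*1/(209*(14 - 78581 - 63*32041)) + 5428*(1/48688) = -7959*1/(209*(14 - 78581 - 2018583)) + 1357/12172 = -7959/(209*(-2097150)) + 1357/12172 = -7959/(-438304350) + 1357/12172 = -7959*(-1/438304350) + 1357/12172 = 2653/146101450 + 1357/12172 = 99145979983/889173424700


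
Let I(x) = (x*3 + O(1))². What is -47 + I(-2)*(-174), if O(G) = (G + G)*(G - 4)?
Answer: -25103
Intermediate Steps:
O(G) = 2*G*(-4 + G) (O(G) = (2*G)*(-4 + G) = 2*G*(-4 + G))
I(x) = (-6 + 3*x)² (I(x) = (x*3 + 2*1*(-4 + 1))² = (3*x + 2*1*(-3))² = (3*x - 6)² = (-6 + 3*x)²)
-47 + I(-2)*(-174) = -47 + (9*(-2 - 2)²)*(-174) = -47 + (9*(-4)²)*(-174) = -47 + (9*16)*(-174) = -47 + 144*(-174) = -47 - 25056 = -25103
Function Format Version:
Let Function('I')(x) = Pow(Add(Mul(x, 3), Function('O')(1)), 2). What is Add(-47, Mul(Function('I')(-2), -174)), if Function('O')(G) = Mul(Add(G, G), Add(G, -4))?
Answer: -25103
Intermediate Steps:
Function('O')(G) = Mul(2, G, Add(-4, G)) (Function('O')(G) = Mul(Mul(2, G), Add(-4, G)) = Mul(2, G, Add(-4, G)))
Function('I')(x) = Pow(Add(-6, Mul(3, x)), 2) (Function('I')(x) = Pow(Add(Mul(x, 3), Mul(2, 1, Add(-4, 1))), 2) = Pow(Add(Mul(3, x), Mul(2, 1, -3)), 2) = Pow(Add(Mul(3, x), -6), 2) = Pow(Add(-6, Mul(3, x)), 2))
Add(-47, Mul(Function('I')(-2), -174)) = Add(-47, Mul(Mul(9, Pow(Add(-2, -2), 2)), -174)) = Add(-47, Mul(Mul(9, Pow(-4, 2)), -174)) = Add(-47, Mul(Mul(9, 16), -174)) = Add(-47, Mul(144, -174)) = Add(-47, -25056) = -25103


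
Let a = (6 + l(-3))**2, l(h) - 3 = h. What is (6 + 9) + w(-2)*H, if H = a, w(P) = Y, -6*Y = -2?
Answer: 27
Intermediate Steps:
Y = 1/3 (Y = -1/6*(-2) = 1/3 ≈ 0.33333)
l(h) = 3 + h
w(P) = 1/3
a = 36 (a = (6 + (3 - 3))**2 = (6 + 0)**2 = 6**2 = 36)
H = 36
(6 + 9) + w(-2)*H = (6 + 9) + (1/3)*36 = 15 + 12 = 27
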